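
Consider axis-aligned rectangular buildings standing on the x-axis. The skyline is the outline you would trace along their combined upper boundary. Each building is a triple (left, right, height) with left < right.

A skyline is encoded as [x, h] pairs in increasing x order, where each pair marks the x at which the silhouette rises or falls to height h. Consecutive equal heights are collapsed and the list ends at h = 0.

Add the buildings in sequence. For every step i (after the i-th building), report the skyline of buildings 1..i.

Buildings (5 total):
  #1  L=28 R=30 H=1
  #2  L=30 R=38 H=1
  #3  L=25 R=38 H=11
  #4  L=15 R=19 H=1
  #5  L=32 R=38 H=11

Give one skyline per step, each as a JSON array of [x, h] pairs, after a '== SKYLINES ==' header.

== SKYLINES ==
[[28,1],[30,0]]
[[28,1],[38,0]]
[[25,11],[38,0]]
[[15,1],[19,0],[25,11],[38,0]]
[[15,1],[19,0],[25,11],[38,0]]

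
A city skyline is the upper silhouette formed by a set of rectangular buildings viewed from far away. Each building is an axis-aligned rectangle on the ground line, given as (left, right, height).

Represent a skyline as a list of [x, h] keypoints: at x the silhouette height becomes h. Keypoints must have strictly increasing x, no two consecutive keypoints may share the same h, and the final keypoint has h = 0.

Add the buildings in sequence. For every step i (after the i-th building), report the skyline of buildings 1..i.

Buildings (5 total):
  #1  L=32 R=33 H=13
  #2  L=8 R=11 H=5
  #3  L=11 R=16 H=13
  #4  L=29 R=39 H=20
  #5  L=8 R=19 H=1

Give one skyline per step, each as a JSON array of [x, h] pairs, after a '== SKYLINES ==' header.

== SKYLINES ==
[[32,13],[33,0]]
[[8,5],[11,0],[32,13],[33,0]]
[[8,5],[11,13],[16,0],[32,13],[33,0]]
[[8,5],[11,13],[16,0],[29,20],[39,0]]
[[8,5],[11,13],[16,1],[19,0],[29,20],[39,0]]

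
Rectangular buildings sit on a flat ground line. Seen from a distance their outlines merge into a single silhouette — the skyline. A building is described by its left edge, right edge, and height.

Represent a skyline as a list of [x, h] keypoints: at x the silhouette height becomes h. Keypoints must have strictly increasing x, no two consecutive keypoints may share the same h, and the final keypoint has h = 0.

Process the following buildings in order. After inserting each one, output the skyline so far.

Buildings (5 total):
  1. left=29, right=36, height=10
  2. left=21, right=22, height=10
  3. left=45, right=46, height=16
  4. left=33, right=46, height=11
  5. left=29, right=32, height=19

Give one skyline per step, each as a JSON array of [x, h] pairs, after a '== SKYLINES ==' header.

== SKYLINES ==
[[29,10],[36,0]]
[[21,10],[22,0],[29,10],[36,0]]
[[21,10],[22,0],[29,10],[36,0],[45,16],[46,0]]
[[21,10],[22,0],[29,10],[33,11],[45,16],[46,0]]
[[21,10],[22,0],[29,19],[32,10],[33,11],[45,16],[46,0]]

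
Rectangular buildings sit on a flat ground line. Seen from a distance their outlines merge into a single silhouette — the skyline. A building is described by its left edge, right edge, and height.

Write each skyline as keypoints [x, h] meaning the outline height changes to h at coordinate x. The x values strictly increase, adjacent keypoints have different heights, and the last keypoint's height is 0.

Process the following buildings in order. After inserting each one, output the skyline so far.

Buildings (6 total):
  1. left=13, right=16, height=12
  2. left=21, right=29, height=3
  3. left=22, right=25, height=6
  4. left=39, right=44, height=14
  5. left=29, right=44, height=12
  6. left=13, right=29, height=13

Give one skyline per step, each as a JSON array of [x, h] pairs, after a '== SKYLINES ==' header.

== SKYLINES ==
[[13,12],[16,0]]
[[13,12],[16,0],[21,3],[29,0]]
[[13,12],[16,0],[21,3],[22,6],[25,3],[29,0]]
[[13,12],[16,0],[21,3],[22,6],[25,3],[29,0],[39,14],[44,0]]
[[13,12],[16,0],[21,3],[22,6],[25,3],[29,12],[39,14],[44,0]]
[[13,13],[29,12],[39,14],[44,0]]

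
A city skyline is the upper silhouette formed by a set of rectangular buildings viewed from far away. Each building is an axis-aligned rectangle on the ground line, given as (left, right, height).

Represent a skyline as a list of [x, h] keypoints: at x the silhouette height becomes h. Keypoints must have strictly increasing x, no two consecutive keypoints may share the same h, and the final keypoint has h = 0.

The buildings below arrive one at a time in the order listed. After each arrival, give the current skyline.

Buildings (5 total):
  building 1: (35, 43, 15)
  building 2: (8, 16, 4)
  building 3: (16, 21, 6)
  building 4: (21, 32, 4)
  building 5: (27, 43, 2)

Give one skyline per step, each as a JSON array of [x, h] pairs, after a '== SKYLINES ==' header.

== SKYLINES ==
[[35,15],[43,0]]
[[8,4],[16,0],[35,15],[43,0]]
[[8,4],[16,6],[21,0],[35,15],[43,0]]
[[8,4],[16,6],[21,4],[32,0],[35,15],[43,0]]
[[8,4],[16,6],[21,4],[32,2],[35,15],[43,0]]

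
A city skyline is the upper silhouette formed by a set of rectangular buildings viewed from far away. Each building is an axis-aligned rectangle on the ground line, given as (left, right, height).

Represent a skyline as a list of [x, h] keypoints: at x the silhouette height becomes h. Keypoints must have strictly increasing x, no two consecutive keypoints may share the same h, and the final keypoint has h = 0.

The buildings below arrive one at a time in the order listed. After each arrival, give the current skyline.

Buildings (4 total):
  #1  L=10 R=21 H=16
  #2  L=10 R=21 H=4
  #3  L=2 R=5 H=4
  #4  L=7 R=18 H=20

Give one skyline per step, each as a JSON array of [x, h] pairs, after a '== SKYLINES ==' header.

== SKYLINES ==
[[10,16],[21,0]]
[[10,16],[21,0]]
[[2,4],[5,0],[10,16],[21,0]]
[[2,4],[5,0],[7,20],[18,16],[21,0]]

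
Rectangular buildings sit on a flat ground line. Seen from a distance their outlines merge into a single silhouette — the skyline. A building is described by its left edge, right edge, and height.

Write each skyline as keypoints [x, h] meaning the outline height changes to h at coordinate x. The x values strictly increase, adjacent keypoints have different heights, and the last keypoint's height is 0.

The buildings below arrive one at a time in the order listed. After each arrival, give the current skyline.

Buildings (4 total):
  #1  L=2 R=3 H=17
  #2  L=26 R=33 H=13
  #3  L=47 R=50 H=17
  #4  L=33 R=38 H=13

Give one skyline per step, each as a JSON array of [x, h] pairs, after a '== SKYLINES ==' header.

== SKYLINES ==
[[2,17],[3,0]]
[[2,17],[3,0],[26,13],[33,0]]
[[2,17],[3,0],[26,13],[33,0],[47,17],[50,0]]
[[2,17],[3,0],[26,13],[38,0],[47,17],[50,0]]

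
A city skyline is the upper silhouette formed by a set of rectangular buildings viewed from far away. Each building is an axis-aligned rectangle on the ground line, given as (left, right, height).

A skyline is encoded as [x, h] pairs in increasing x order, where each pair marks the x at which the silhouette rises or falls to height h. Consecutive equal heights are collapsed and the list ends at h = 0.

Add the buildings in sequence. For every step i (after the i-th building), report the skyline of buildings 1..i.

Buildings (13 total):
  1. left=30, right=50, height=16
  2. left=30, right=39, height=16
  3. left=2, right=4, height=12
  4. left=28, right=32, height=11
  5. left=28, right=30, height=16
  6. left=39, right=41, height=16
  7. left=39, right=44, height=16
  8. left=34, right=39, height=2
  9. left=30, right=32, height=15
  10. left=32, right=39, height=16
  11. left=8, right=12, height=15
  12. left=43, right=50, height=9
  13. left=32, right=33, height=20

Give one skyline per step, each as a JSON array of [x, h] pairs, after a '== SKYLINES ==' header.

== SKYLINES ==
[[30,16],[50,0]]
[[30,16],[50,0]]
[[2,12],[4,0],[30,16],[50,0]]
[[2,12],[4,0],[28,11],[30,16],[50,0]]
[[2,12],[4,0],[28,16],[50,0]]
[[2,12],[4,0],[28,16],[50,0]]
[[2,12],[4,0],[28,16],[50,0]]
[[2,12],[4,0],[28,16],[50,0]]
[[2,12],[4,0],[28,16],[50,0]]
[[2,12],[4,0],[28,16],[50,0]]
[[2,12],[4,0],[8,15],[12,0],[28,16],[50,0]]
[[2,12],[4,0],[8,15],[12,0],[28,16],[50,0]]
[[2,12],[4,0],[8,15],[12,0],[28,16],[32,20],[33,16],[50,0]]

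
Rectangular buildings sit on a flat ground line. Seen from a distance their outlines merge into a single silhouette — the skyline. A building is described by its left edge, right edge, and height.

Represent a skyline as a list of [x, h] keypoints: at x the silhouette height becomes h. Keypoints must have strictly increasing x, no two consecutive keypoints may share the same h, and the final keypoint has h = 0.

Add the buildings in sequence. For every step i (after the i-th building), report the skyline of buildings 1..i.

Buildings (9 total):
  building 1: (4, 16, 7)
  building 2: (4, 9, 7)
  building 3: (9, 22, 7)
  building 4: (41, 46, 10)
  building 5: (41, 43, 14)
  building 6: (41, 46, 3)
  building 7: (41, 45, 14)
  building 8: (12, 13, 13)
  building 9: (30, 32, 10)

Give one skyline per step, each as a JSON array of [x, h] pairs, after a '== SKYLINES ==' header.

== SKYLINES ==
[[4,7],[16,0]]
[[4,7],[16,0]]
[[4,7],[22,0]]
[[4,7],[22,0],[41,10],[46,0]]
[[4,7],[22,0],[41,14],[43,10],[46,0]]
[[4,7],[22,0],[41,14],[43,10],[46,0]]
[[4,7],[22,0],[41,14],[45,10],[46,0]]
[[4,7],[12,13],[13,7],[22,0],[41,14],[45,10],[46,0]]
[[4,7],[12,13],[13,7],[22,0],[30,10],[32,0],[41,14],[45,10],[46,0]]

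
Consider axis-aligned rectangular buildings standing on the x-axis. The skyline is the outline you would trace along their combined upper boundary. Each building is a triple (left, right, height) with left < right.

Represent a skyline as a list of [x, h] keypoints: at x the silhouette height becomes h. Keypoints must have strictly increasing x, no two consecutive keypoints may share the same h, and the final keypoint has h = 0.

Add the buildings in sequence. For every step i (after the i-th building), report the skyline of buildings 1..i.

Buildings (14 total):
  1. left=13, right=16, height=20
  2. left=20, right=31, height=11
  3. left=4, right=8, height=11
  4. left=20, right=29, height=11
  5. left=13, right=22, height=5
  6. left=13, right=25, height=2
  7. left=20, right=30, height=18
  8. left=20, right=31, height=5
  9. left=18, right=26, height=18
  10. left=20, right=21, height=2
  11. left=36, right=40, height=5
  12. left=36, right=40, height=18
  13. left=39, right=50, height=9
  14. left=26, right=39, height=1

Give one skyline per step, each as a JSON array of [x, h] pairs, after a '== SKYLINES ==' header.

== SKYLINES ==
[[13,20],[16,0]]
[[13,20],[16,0],[20,11],[31,0]]
[[4,11],[8,0],[13,20],[16,0],[20,11],[31,0]]
[[4,11],[8,0],[13,20],[16,0],[20,11],[31,0]]
[[4,11],[8,0],[13,20],[16,5],[20,11],[31,0]]
[[4,11],[8,0],[13,20],[16,5],[20,11],[31,0]]
[[4,11],[8,0],[13,20],[16,5],[20,18],[30,11],[31,0]]
[[4,11],[8,0],[13,20],[16,5],[20,18],[30,11],[31,0]]
[[4,11],[8,0],[13,20],[16,5],[18,18],[30,11],[31,0]]
[[4,11],[8,0],[13,20],[16,5],[18,18],[30,11],[31,0]]
[[4,11],[8,0],[13,20],[16,5],[18,18],[30,11],[31,0],[36,5],[40,0]]
[[4,11],[8,0],[13,20],[16,5],[18,18],[30,11],[31,0],[36,18],[40,0]]
[[4,11],[8,0],[13,20],[16,5],[18,18],[30,11],[31,0],[36,18],[40,9],[50,0]]
[[4,11],[8,0],[13,20],[16,5],[18,18],[30,11],[31,1],[36,18],[40,9],[50,0]]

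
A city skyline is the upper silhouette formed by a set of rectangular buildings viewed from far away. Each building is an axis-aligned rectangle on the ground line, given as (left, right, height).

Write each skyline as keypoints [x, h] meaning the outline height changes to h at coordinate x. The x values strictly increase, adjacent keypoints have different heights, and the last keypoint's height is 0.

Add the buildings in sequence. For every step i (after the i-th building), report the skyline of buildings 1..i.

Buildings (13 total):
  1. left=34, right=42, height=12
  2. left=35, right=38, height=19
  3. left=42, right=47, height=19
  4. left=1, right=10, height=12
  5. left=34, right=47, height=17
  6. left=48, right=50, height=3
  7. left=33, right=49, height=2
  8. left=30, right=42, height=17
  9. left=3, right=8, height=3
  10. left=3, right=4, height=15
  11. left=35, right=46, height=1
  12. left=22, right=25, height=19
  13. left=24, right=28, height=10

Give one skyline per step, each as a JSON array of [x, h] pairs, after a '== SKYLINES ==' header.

== SKYLINES ==
[[34,12],[42,0]]
[[34,12],[35,19],[38,12],[42,0]]
[[34,12],[35,19],[38,12],[42,19],[47,0]]
[[1,12],[10,0],[34,12],[35,19],[38,12],[42,19],[47,0]]
[[1,12],[10,0],[34,17],[35,19],[38,17],[42,19],[47,0]]
[[1,12],[10,0],[34,17],[35,19],[38,17],[42,19],[47,0],[48,3],[50,0]]
[[1,12],[10,0],[33,2],[34,17],[35,19],[38,17],[42,19],[47,2],[48,3],[50,0]]
[[1,12],[10,0],[30,17],[35,19],[38,17],[42,19],[47,2],[48,3],[50,0]]
[[1,12],[10,0],[30,17],[35,19],[38,17],[42,19],[47,2],[48,3],[50,0]]
[[1,12],[3,15],[4,12],[10,0],[30,17],[35,19],[38,17],[42,19],[47,2],[48,3],[50,0]]
[[1,12],[3,15],[4,12],[10,0],[30,17],[35,19],[38,17],[42,19],[47,2],[48,3],[50,0]]
[[1,12],[3,15],[4,12],[10,0],[22,19],[25,0],[30,17],[35,19],[38,17],[42,19],[47,2],[48,3],[50,0]]
[[1,12],[3,15],[4,12],[10,0],[22,19],[25,10],[28,0],[30,17],[35,19],[38,17],[42,19],[47,2],[48,3],[50,0]]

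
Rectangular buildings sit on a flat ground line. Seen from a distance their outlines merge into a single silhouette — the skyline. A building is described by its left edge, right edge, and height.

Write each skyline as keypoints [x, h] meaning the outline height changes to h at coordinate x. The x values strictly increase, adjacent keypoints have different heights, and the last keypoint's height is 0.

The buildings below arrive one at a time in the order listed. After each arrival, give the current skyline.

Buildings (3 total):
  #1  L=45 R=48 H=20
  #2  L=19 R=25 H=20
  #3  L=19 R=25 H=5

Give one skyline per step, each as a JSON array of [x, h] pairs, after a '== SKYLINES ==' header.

== SKYLINES ==
[[45,20],[48,0]]
[[19,20],[25,0],[45,20],[48,0]]
[[19,20],[25,0],[45,20],[48,0]]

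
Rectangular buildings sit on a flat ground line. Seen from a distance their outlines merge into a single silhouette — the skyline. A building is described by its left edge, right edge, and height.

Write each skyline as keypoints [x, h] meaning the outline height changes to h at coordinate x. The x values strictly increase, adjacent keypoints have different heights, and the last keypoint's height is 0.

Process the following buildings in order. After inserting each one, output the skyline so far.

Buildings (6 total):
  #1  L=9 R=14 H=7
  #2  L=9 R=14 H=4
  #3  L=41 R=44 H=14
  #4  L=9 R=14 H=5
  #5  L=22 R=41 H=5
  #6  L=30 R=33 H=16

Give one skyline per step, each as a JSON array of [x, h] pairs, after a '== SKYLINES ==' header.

== SKYLINES ==
[[9,7],[14,0]]
[[9,7],[14,0]]
[[9,7],[14,0],[41,14],[44,0]]
[[9,7],[14,0],[41,14],[44,0]]
[[9,7],[14,0],[22,5],[41,14],[44,0]]
[[9,7],[14,0],[22,5],[30,16],[33,5],[41,14],[44,0]]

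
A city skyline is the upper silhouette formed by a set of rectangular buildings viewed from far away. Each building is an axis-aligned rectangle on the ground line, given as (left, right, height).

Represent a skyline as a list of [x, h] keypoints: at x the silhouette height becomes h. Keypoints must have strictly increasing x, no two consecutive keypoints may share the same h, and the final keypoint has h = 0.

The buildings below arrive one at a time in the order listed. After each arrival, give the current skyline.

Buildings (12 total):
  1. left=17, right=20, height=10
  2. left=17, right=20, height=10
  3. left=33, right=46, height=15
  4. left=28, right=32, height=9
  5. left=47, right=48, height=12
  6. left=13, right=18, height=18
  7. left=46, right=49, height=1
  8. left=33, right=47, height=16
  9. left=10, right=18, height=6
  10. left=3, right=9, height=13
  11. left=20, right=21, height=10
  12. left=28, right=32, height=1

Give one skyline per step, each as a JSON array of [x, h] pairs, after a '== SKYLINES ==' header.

== SKYLINES ==
[[17,10],[20,0]]
[[17,10],[20,0]]
[[17,10],[20,0],[33,15],[46,0]]
[[17,10],[20,0],[28,9],[32,0],[33,15],[46,0]]
[[17,10],[20,0],[28,9],[32,0],[33,15],[46,0],[47,12],[48,0]]
[[13,18],[18,10],[20,0],[28,9],[32,0],[33,15],[46,0],[47,12],[48,0]]
[[13,18],[18,10],[20,0],[28,9],[32,0],[33,15],[46,1],[47,12],[48,1],[49,0]]
[[13,18],[18,10],[20,0],[28,9],[32,0],[33,16],[47,12],[48,1],[49,0]]
[[10,6],[13,18],[18,10],[20,0],[28,9],[32,0],[33,16],[47,12],[48,1],[49,0]]
[[3,13],[9,0],[10,6],[13,18],[18,10],[20,0],[28,9],[32,0],[33,16],[47,12],[48,1],[49,0]]
[[3,13],[9,0],[10,6],[13,18],[18,10],[21,0],[28,9],[32,0],[33,16],[47,12],[48,1],[49,0]]
[[3,13],[9,0],[10,6],[13,18],[18,10],[21,0],[28,9],[32,0],[33,16],[47,12],[48,1],[49,0]]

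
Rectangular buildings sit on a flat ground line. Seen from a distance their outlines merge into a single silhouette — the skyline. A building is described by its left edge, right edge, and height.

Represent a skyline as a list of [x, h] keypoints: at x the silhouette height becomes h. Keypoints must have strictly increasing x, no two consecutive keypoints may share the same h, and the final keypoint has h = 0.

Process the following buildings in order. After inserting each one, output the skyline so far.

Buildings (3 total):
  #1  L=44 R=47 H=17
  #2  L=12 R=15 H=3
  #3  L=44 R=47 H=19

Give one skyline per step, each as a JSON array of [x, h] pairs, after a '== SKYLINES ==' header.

== SKYLINES ==
[[44,17],[47,0]]
[[12,3],[15,0],[44,17],[47,0]]
[[12,3],[15,0],[44,19],[47,0]]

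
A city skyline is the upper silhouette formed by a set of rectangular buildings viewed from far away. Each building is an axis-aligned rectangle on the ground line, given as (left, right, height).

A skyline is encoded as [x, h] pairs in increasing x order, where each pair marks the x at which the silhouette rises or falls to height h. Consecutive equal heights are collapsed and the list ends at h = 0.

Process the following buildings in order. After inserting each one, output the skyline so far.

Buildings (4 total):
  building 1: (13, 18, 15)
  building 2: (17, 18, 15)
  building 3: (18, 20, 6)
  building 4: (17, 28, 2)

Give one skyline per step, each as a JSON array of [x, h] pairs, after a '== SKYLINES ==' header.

== SKYLINES ==
[[13,15],[18,0]]
[[13,15],[18,0]]
[[13,15],[18,6],[20,0]]
[[13,15],[18,6],[20,2],[28,0]]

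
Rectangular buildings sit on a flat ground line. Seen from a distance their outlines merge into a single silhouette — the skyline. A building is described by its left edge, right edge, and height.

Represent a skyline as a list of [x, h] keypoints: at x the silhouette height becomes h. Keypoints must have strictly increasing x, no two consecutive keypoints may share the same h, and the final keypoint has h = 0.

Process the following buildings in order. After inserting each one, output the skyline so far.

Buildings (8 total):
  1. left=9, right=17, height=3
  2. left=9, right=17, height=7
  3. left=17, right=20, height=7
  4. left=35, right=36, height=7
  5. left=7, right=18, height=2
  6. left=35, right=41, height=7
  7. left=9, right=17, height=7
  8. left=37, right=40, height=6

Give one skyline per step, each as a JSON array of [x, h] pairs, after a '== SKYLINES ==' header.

== SKYLINES ==
[[9,3],[17,0]]
[[9,7],[17,0]]
[[9,7],[20,0]]
[[9,7],[20,0],[35,7],[36,0]]
[[7,2],[9,7],[20,0],[35,7],[36,0]]
[[7,2],[9,7],[20,0],[35,7],[41,0]]
[[7,2],[9,7],[20,0],[35,7],[41,0]]
[[7,2],[9,7],[20,0],[35,7],[41,0]]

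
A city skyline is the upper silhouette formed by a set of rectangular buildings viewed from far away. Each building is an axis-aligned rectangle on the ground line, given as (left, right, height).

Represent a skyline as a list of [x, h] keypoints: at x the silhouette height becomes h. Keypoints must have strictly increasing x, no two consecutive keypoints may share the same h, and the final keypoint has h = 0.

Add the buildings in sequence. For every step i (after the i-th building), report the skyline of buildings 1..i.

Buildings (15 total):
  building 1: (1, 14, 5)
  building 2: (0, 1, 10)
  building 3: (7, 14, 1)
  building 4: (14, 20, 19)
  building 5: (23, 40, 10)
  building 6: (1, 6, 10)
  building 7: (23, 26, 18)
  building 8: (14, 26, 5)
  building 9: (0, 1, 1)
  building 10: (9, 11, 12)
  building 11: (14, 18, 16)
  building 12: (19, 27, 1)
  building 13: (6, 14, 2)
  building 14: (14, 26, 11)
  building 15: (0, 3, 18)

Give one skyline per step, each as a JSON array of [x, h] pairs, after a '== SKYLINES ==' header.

== SKYLINES ==
[[1,5],[14,0]]
[[0,10],[1,5],[14,0]]
[[0,10],[1,5],[14,0]]
[[0,10],[1,5],[14,19],[20,0]]
[[0,10],[1,5],[14,19],[20,0],[23,10],[40,0]]
[[0,10],[6,5],[14,19],[20,0],[23,10],[40,0]]
[[0,10],[6,5],[14,19],[20,0],[23,18],[26,10],[40,0]]
[[0,10],[6,5],[14,19],[20,5],[23,18],[26,10],[40,0]]
[[0,10],[6,5],[14,19],[20,5],[23,18],[26,10],[40,0]]
[[0,10],[6,5],[9,12],[11,5],[14,19],[20,5],[23,18],[26,10],[40,0]]
[[0,10],[6,5],[9,12],[11,5],[14,19],[20,5],[23,18],[26,10],[40,0]]
[[0,10],[6,5],[9,12],[11,5],[14,19],[20,5],[23,18],[26,10],[40,0]]
[[0,10],[6,5],[9,12],[11,5],[14,19],[20,5],[23,18],[26,10],[40,0]]
[[0,10],[6,5],[9,12],[11,5],[14,19],[20,11],[23,18],[26,10],[40,0]]
[[0,18],[3,10],[6,5],[9,12],[11,5],[14,19],[20,11],[23,18],[26,10],[40,0]]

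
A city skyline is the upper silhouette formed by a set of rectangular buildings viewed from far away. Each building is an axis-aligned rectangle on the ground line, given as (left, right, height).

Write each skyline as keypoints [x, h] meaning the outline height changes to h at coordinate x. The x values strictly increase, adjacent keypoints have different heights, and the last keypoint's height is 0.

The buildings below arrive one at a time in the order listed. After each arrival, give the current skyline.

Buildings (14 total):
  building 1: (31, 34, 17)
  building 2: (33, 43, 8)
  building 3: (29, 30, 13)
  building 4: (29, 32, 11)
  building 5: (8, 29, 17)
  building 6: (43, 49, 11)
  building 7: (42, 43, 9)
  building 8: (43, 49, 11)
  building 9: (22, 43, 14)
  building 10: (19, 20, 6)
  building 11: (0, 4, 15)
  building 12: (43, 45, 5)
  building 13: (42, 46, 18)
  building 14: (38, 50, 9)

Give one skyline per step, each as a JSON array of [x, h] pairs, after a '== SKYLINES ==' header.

== SKYLINES ==
[[31,17],[34,0]]
[[31,17],[34,8],[43,0]]
[[29,13],[30,0],[31,17],[34,8],[43,0]]
[[29,13],[30,11],[31,17],[34,8],[43,0]]
[[8,17],[29,13],[30,11],[31,17],[34,8],[43,0]]
[[8,17],[29,13],[30,11],[31,17],[34,8],[43,11],[49,0]]
[[8,17],[29,13],[30,11],[31,17],[34,8],[42,9],[43,11],[49,0]]
[[8,17],[29,13],[30,11],[31,17],[34,8],[42,9],[43,11],[49,0]]
[[8,17],[29,14],[31,17],[34,14],[43,11],[49,0]]
[[8,17],[29,14],[31,17],[34,14],[43,11],[49,0]]
[[0,15],[4,0],[8,17],[29,14],[31,17],[34,14],[43,11],[49,0]]
[[0,15],[4,0],[8,17],[29,14],[31,17],[34,14],[43,11],[49,0]]
[[0,15],[4,0],[8,17],[29,14],[31,17],[34,14],[42,18],[46,11],[49,0]]
[[0,15],[4,0],[8,17],[29,14],[31,17],[34,14],[42,18],[46,11],[49,9],[50,0]]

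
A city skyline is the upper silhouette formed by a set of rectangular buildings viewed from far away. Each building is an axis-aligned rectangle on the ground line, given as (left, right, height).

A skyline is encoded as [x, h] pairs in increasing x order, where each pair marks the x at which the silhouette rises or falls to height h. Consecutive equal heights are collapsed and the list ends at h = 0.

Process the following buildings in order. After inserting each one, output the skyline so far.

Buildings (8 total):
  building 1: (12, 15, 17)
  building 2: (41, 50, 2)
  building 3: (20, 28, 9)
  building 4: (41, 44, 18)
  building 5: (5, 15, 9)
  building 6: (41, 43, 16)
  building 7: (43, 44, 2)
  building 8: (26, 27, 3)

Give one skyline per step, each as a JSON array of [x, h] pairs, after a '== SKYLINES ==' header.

== SKYLINES ==
[[12,17],[15,0]]
[[12,17],[15,0],[41,2],[50,0]]
[[12,17],[15,0],[20,9],[28,0],[41,2],[50,0]]
[[12,17],[15,0],[20,9],[28,0],[41,18],[44,2],[50,0]]
[[5,9],[12,17],[15,0],[20,9],[28,0],[41,18],[44,2],[50,0]]
[[5,9],[12,17],[15,0],[20,9],[28,0],[41,18],[44,2],[50,0]]
[[5,9],[12,17],[15,0],[20,9],[28,0],[41,18],[44,2],[50,0]]
[[5,9],[12,17],[15,0],[20,9],[28,0],[41,18],[44,2],[50,0]]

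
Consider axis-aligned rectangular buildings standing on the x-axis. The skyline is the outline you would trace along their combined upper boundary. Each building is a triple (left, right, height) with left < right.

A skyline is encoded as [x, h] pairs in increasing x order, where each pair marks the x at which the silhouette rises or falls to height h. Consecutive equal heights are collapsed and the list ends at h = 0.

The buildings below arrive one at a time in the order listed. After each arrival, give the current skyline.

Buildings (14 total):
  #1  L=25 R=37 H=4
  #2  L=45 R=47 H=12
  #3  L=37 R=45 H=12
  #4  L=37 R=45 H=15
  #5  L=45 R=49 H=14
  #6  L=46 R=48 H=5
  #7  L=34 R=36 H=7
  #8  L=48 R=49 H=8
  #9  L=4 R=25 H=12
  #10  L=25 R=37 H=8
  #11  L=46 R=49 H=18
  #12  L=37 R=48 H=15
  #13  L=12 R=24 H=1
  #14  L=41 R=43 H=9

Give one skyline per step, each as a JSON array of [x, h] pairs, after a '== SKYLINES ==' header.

== SKYLINES ==
[[25,4],[37,0]]
[[25,4],[37,0],[45,12],[47,0]]
[[25,4],[37,12],[47,0]]
[[25,4],[37,15],[45,12],[47,0]]
[[25,4],[37,15],[45,14],[49,0]]
[[25,4],[37,15],[45,14],[49,0]]
[[25,4],[34,7],[36,4],[37,15],[45,14],[49,0]]
[[25,4],[34,7],[36,4],[37,15],[45,14],[49,0]]
[[4,12],[25,4],[34,7],[36,4],[37,15],[45,14],[49,0]]
[[4,12],[25,8],[37,15],[45,14],[49,0]]
[[4,12],[25,8],[37,15],[45,14],[46,18],[49,0]]
[[4,12],[25,8],[37,15],[46,18],[49,0]]
[[4,12],[25,8],[37,15],[46,18],[49,0]]
[[4,12],[25,8],[37,15],[46,18],[49,0]]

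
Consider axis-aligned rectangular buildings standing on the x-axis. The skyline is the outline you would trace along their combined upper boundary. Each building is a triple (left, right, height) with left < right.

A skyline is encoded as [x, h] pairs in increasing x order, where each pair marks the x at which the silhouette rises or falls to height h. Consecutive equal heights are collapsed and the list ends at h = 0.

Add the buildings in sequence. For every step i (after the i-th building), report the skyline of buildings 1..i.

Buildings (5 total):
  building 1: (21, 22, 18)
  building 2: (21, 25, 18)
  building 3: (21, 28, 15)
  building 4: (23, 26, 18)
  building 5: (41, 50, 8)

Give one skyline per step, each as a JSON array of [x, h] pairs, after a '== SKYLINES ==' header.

== SKYLINES ==
[[21,18],[22,0]]
[[21,18],[25,0]]
[[21,18],[25,15],[28,0]]
[[21,18],[26,15],[28,0]]
[[21,18],[26,15],[28,0],[41,8],[50,0]]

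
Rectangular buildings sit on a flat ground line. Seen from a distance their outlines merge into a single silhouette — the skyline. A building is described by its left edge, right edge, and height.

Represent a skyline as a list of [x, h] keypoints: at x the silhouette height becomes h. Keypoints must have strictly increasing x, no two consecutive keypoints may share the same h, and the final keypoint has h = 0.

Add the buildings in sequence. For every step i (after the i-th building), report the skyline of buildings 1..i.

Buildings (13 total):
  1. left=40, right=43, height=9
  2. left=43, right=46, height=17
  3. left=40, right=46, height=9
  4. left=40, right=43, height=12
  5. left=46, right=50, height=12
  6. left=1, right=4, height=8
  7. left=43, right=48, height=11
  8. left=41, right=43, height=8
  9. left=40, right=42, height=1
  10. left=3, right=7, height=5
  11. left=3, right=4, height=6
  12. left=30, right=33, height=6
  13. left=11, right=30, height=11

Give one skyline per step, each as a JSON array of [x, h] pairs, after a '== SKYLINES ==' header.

== SKYLINES ==
[[40,9],[43,0]]
[[40,9],[43,17],[46,0]]
[[40,9],[43,17],[46,0]]
[[40,12],[43,17],[46,0]]
[[40,12],[43,17],[46,12],[50,0]]
[[1,8],[4,0],[40,12],[43,17],[46,12],[50,0]]
[[1,8],[4,0],[40,12],[43,17],[46,12],[50,0]]
[[1,8],[4,0],[40,12],[43,17],[46,12],[50,0]]
[[1,8],[4,0],[40,12],[43,17],[46,12],[50,0]]
[[1,8],[4,5],[7,0],[40,12],[43,17],[46,12],[50,0]]
[[1,8],[4,5],[7,0],[40,12],[43,17],[46,12],[50,0]]
[[1,8],[4,5],[7,0],[30,6],[33,0],[40,12],[43,17],[46,12],[50,0]]
[[1,8],[4,5],[7,0],[11,11],[30,6],[33,0],[40,12],[43,17],[46,12],[50,0]]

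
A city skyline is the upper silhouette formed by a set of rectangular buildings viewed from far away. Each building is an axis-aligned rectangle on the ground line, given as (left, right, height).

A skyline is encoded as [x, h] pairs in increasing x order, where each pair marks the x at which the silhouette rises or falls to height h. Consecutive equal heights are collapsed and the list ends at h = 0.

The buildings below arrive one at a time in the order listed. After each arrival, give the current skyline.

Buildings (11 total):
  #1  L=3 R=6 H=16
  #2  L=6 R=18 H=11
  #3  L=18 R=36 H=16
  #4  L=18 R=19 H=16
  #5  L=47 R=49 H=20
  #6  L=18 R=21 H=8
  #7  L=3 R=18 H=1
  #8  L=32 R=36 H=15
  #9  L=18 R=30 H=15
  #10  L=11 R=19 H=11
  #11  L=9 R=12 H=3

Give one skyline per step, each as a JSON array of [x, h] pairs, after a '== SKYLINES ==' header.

== SKYLINES ==
[[3,16],[6,0]]
[[3,16],[6,11],[18,0]]
[[3,16],[6,11],[18,16],[36,0]]
[[3,16],[6,11],[18,16],[36,0]]
[[3,16],[6,11],[18,16],[36,0],[47,20],[49,0]]
[[3,16],[6,11],[18,16],[36,0],[47,20],[49,0]]
[[3,16],[6,11],[18,16],[36,0],[47,20],[49,0]]
[[3,16],[6,11],[18,16],[36,0],[47,20],[49,0]]
[[3,16],[6,11],[18,16],[36,0],[47,20],[49,0]]
[[3,16],[6,11],[18,16],[36,0],[47,20],[49,0]]
[[3,16],[6,11],[18,16],[36,0],[47,20],[49,0]]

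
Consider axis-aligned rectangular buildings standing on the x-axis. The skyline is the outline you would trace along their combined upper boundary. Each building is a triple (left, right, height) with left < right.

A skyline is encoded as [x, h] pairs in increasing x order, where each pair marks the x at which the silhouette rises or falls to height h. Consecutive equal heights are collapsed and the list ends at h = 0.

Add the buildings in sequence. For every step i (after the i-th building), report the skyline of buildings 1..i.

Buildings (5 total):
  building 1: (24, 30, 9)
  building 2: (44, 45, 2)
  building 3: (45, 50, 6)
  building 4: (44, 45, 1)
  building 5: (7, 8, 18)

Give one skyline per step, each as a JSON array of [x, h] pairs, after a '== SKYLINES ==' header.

== SKYLINES ==
[[24,9],[30,0]]
[[24,9],[30,0],[44,2],[45,0]]
[[24,9],[30,0],[44,2],[45,6],[50,0]]
[[24,9],[30,0],[44,2],[45,6],[50,0]]
[[7,18],[8,0],[24,9],[30,0],[44,2],[45,6],[50,0]]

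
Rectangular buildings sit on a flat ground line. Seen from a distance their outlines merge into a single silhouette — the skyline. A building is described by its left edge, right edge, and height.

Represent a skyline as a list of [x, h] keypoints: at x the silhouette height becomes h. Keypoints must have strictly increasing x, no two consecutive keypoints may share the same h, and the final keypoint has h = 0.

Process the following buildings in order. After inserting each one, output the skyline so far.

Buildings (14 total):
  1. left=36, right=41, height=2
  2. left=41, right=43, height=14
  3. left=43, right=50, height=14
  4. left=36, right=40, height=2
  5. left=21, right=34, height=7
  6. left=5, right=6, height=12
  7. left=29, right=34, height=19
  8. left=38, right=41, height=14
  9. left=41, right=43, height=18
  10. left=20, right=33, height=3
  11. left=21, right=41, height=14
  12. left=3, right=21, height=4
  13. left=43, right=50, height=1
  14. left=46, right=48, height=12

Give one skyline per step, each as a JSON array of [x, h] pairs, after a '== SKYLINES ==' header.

== SKYLINES ==
[[36,2],[41,0]]
[[36,2],[41,14],[43,0]]
[[36,2],[41,14],[50,0]]
[[36,2],[41,14],[50,0]]
[[21,7],[34,0],[36,2],[41,14],[50,0]]
[[5,12],[6,0],[21,7],[34,0],[36,2],[41,14],[50,0]]
[[5,12],[6,0],[21,7],[29,19],[34,0],[36,2],[41,14],[50,0]]
[[5,12],[6,0],[21,7],[29,19],[34,0],[36,2],[38,14],[50,0]]
[[5,12],[6,0],[21,7],[29,19],[34,0],[36,2],[38,14],[41,18],[43,14],[50,0]]
[[5,12],[6,0],[20,3],[21,7],[29,19],[34,0],[36,2],[38,14],[41,18],[43,14],[50,0]]
[[5,12],[6,0],[20,3],[21,14],[29,19],[34,14],[41,18],[43,14],[50,0]]
[[3,4],[5,12],[6,4],[21,14],[29,19],[34,14],[41,18],[43,14],[50,0]]
[[3,4],[5,12],[6,4],[21,14],[29,19],[34,14],[41,18],[43,14],[50,0]]
[[3,4],[5,12],[6,4],[21,14],[29,19],[34,14],[41,18],[43,14],[50,0]]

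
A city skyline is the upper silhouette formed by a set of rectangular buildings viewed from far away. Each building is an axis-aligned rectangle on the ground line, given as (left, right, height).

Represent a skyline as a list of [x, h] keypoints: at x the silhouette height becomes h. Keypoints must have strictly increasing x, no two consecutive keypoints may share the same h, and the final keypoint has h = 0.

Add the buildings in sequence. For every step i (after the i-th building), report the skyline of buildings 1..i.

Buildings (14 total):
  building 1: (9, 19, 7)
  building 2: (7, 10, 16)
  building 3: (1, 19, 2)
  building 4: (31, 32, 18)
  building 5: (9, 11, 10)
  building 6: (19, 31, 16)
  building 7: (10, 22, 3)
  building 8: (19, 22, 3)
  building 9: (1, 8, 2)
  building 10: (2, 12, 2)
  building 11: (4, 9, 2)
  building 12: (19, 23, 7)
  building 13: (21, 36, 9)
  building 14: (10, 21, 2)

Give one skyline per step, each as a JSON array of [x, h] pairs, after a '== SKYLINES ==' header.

== SKYLINES ==
[[9,7],[19,0]]
[[7,16],[10,7],[19,0]]
[[1,2],[7,16],[10,7],[19,0]]
[[1,2],[7,16],[10,7],[19,0],[31,18],[32,0]]
[[1,2],[7,16],[10,10],[11,7],[19,0],[31,18],[32,0]]
[[1,2],[7,16],[10,10],[11,7],[19,16],[31,18],[32,0]]
[[1,2],[7,16],[10,10],[11,7],[19,16],[31,18],[32,0]]
[[1,2],[7,16],[10,10],[11,7],[19,16],[31,18],[32,0]]
[[1,2],[7,16],[10,10],[11,7],[19,16],[31,18],[32,0]]
[[1,2],[7,16],[10,10],[11,7],[19,16],[31,18],[32,0]]
[[1,2],[7,16],[10,10],[11,7],[19,16],[31,18],[32,0]]
[[1,2],[7,16],[10,10],[11,7],[19,16],[31,18],[32,0]]
[[1,2],[7,16],[10,10],[11,7],[19,16],[31,18],[32,9],[36,0]]
[[1,2],[7,16],[10,10],[11,7],[19,16],[31,18],[32,9],[36,0]]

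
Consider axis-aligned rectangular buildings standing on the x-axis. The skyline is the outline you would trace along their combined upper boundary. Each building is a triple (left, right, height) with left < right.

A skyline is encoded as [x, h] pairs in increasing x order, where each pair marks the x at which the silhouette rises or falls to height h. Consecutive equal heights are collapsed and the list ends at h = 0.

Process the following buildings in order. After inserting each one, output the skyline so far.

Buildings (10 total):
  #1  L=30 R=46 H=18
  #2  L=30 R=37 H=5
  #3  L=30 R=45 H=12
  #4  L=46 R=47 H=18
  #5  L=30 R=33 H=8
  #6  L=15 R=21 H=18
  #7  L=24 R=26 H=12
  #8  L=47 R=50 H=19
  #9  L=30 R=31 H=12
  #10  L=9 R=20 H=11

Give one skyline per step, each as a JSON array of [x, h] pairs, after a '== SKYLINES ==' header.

== SKYLINES ==
[[30,18],[46,0]]
[[30,18],[46,0]]
[[30,18],[46,0]]
[[30,18],[47,0]]
[[30,18],[47,0]]
[[15,18],[21,0],[30,18],[47,0]]
[[15,18],[21,0],[24,12],[26,0],[30,18],[47,0]]
[[15,18],[21,0],[24,12],[26,0],[30,18],[47,19],[50,0]]
[[15,18],[21,0],[24,12],[26,0],[30,18],[47,19],[50,0]]
[[9,11],[15,18],[21,0],[24,12],[26,0],[30,18],[47,19],[50,0]]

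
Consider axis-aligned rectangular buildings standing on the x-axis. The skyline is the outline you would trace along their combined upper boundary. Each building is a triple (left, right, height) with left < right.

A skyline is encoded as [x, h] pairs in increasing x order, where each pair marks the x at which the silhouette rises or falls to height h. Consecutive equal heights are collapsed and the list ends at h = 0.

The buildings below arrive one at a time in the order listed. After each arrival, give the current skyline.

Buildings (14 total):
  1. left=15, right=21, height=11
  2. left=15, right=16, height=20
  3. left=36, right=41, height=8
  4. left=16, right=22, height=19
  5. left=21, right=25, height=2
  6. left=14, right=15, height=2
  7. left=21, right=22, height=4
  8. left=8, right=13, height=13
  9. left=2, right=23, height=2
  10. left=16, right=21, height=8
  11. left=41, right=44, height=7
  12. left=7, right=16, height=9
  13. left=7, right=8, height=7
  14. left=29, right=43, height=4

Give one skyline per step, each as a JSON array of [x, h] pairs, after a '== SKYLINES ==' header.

== SKYLINES ==
[[15,11],[21,0]]
[[15,20],[16,11],[21,0]]
[[15,20],[16,11],[21,0],[36,8],[41,0]]
[[15,20],[16,19],[22,0],[36,8],[41,0]]
[[15,20],[16,19],[22,2],[25,0],[36,8],[41,0]]
[[14,2],[15,20],[16,19],[22,2],[25,0],[36,8],[41,0]]
[[14,2],[15,20],[16,19],[22,2],[25,0],[36,8],[41,0]]
[[8,13],[13,0],[14,2],[15,20],[16,19],[22,2],[25,0],[36,8],[41,0]]
[[2,2],[8,13],[13,2],[15,20],[16,19],[22,2],[25,0],[36,8],[41,0]]
[[2,2],[8,13],[13,2],[15,20],[16,19],[22,2],[25,0],[36,8],[41,0]]
[[2,2],[8,13],[13,2],[15,20],[16,19],[22,2],[25,0],[36,8],[41,7],[44,0]]
[[2,2],[7,9],[8,13],[13,9],[15,20],[16,19],[22,2],[25,0],[36,8],[41,7],[44,0]]
[[2,2],[7,9],[8,13],[13,9],[15,20],[16,19],[22,2],[25,0],[36,8],[41,7],[44,0]]
[[2,2],[7,9],[8,13],[13,9],[15,20],[16,19],[22,2],[25,0],[29,4],[36,8],[41,7],[44,0]]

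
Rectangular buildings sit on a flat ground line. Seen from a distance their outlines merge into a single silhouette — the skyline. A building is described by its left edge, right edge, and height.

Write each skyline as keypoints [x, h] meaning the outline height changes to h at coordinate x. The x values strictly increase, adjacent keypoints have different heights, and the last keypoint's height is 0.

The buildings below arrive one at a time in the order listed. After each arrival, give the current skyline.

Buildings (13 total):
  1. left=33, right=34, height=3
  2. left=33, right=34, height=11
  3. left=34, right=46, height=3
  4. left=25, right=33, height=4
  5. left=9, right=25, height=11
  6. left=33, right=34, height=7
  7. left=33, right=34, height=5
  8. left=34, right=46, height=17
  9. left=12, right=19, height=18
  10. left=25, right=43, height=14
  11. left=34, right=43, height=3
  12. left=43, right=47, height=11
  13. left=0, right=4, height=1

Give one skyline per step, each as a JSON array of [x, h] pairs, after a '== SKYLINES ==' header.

== SKYLINES ==
[[33,3],[34,0]]
[[33,11],[34,0]]
[[33,11],[34,3],[46,0]]
[[25,4],[33,11],[34,3],[46,0]]
[[9,11],[25,4],[33,11],[34,3],[46,0]]
[[9,11],[25,4],[33,11],[34,3],[46,0]]
[[9,11],[25,4],[33,11],[34,3],[46,0]]
[[9,11],[25,4],[33,11],[34,17],[46,0]]
[[9,11],[12,18],[19,11],[25,4],[33,11],[34,17],[46,0]]
[[9,11],[12,18],[19,11],[25,14],[34,17],[46,0]]
[[9,11],[12,18],[19,11],[25,14],[34,17],[46,0]]
[[9,11],[12,18],[19,11],[25,14],[34,17],[46,11],[47,0]]
[[0,1],[4,0],[9,11],[12,18],[19,11],[25,14],[34,17],[46,11],[47,0]]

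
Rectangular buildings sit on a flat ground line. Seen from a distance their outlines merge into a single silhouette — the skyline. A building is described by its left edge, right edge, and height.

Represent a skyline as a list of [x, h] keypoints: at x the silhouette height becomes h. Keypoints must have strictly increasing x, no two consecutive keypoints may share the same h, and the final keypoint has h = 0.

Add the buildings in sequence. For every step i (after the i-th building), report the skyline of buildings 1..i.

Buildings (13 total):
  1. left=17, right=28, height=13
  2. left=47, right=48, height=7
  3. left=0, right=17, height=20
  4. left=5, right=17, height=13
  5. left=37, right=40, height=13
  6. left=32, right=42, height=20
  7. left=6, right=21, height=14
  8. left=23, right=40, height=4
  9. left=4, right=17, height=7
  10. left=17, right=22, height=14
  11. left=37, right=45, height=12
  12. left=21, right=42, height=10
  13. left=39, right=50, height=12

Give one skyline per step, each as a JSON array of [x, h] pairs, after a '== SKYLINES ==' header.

== SKYLINES ==
[[17,13],[28,0]]
[[17,13],[28,0],[47,7],[48,0]]
[[0,20],[17,13],[28,0],[47,7],[48,0]]
[[0,20],[17,13],[28,0],[47,7],[48,0]]
[[0,20],[17,13],[28,0],[37,13],[40,0],[47,7],[48,0]]
[[0,20],[17,13],[28,0],[32,20],[42,0],[47,7],[48,0]]
[[0,20],[17,14],[21,13],[28,0],[32,20],[42,0],[47,7],[48,0]]
[[0,20],[17,14],[21,13],[28,4],[32,20],[42,0],[47,7],[48,0]]
[[0,20],[17,14],[21,13],[28,4],[32,20],[42,0],[47,7],[48,0]]
[[0,20],[17,14],[22,13],[28,4],[32,20],[42,0],[47,7],[48,0]]
[[0,20],[17,14],[22,13],[28,4],[32,20],[42,12],[45,0],[47,7],[48,0]]
[[0,20],[17,14],[22,13],[28,10],[32,20],[42,12],[45,0],[47,7],[48,0]]
[[0,20],[17,14],[22,13],[28,10],[32,20],[42,12],[50,0]]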